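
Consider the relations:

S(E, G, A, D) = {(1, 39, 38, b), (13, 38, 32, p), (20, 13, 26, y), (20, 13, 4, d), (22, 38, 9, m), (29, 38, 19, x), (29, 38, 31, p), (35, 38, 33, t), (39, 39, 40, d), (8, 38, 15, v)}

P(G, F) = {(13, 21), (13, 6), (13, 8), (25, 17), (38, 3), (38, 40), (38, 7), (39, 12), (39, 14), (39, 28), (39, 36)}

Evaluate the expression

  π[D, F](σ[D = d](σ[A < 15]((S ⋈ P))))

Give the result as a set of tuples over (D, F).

{(d, 21), (d, 6), (d, 8)}

Joining S and P on G yields {(1, 39, 38, b, 12), (1, 39, 38, b, 14), (1, 39, 38, b, 28), (1, 39, 38, b, 36), (13, 38, 32, p, 3), (13, 38, 32, p, 40), (13, 38, 32, p, 7), (20, 13, 26, y, 21), (20, 13, 26, y, 6), (20, 13, 26, y, 8), (20, 13, 4, d, 21), (20, 13, 4, d, 6), (20, 13, 4, d, 8), (22, 38, 9, m, 3), (22, 38, 9, m, 40), (22, 38, 9, m, 7), (29, 38, 19, x, 3), (29, 38, 19, x, 40), (29, 38, 19, x, 7), (29, 38, 31, p, 3), (29, 38, 31, p, 40), (29, 38, 31, p, 7), (35, 38, 33, t, 3), (35, 38, 33, t, 40), (35, 38, 33, t, 7), (39, 39, 40, d, 12), (39, 39, 40, d, 14), (39, 39, 40, d, 28), (39, 39, 40, d, 36), (8, 38, 15, v, 3), (8, 38, 15, v, 40), (8, 38, 15, v, 7)}.
σ[A < 15]: keep tuples satisfying A < 15 → {(20, 13, 4, d, 21), (20, 13, 4, d, 6), (20, 13, 4, d, 8), (22, 38, 9, m, 3), (22, 38, 9, m, 40), (22, 38, 9, m, 7)}
σ[D = d]: keep tuples satisfying D = d → {(20, 13, 4, d, 21), (20, 13, 4, d, 6), (20, 13, 4, d, 8)}
Keep only column(s) D, F: {(d, 21), (d, 6), (d, 8)}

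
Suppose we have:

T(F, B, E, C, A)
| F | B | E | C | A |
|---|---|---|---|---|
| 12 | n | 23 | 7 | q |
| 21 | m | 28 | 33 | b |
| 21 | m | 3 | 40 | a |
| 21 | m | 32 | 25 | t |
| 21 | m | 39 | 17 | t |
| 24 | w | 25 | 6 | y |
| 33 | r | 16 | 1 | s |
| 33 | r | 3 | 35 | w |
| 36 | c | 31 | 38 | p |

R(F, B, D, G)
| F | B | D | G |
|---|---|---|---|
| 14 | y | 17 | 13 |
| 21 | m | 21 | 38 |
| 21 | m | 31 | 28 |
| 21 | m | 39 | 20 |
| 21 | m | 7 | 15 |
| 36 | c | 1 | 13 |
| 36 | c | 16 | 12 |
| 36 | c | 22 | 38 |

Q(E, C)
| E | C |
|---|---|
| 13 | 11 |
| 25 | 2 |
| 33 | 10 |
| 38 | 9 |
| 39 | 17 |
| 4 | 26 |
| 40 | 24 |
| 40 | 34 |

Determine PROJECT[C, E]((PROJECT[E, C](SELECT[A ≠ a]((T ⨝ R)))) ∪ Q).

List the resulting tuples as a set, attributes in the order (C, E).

{(10, 33), (11, 13), (17, 39), (2, 25), (24, 40), (25, 32), (26, 4), (33, 28), (34, 40), (38, 31), (9, 38)}

T ⋈ R (natural join on F, B): {(21, m, 28, 33, b, 21, 38), (21, m, 28, 33, b, 31, 28), (21, m, 28, 33, b, 39, 20), (21, m, 28, 33, b, 7, 15), (21, m, 3, 40, a, 21, 38), (21, m, 3, 40, a, 31, 28), (21, m, 3, 40, a, 39, 20), (21, m, 3, 40, a, 7, 15), (21, m, 32, 25, t, 21, 38), (21, m, 32, 25, t, 31, 28), (21, m, 32, 25, t, 39, 20), (21, m, 32, 25, t, 7, 15), (21, m, 39, 17, t, 21, 38), (21, m, 39, 17, t, 31, 28), (21, m, 39, 17, t, 39, 20), (21, m, 39, 17, t, 7, 15), (36, c, 31, 38, p, 1, 13), (36, c, 31, 38, p, 16, 12), (36, c, 31, 38, p, 22, 38)}
Apply σ_{A ≠ a}; surviving tuples: {(21, m, 28, 33, b, 21, 38), (21, m, 28, 33, b, 31, 28), (21, m, 28, 33, b, 39, 20), (21, m, 28, 33, b, 7, 15), (21, m, 32, 25, t, 21, 38), (21, m, 32, 25, t, 31, 28), (21, m, 32, 25, t, 39, 20), (21, m, 32, 25, t, 7, 15), (21, m, 39, 17, t, 21, 38), (21, m, 39, 17, t, 31, 28), (21, m, 39, 17, t, 39, 20), (21, m, 39, 17, t, 7, 15), (36, c, 31, 38, p, 1, 13), (36, c, 31, 38, p, 16, 12), (36, c, 31, 38, p, 22, 38)}
π[E, C]: project onto (E, C) (11 duplicate(s) eliminated) → {(28, 33), (31, 38), (32, 25), (39, 17)}
Set union of the two operands is {(13, 11), (25, 2), (28, 33), (31, 38), (32, 25), (33, 10), (38, 9), (39, 17), (4, 26), (40, 24), (40, 34)}.
π[C, E]: project onto (C, E) → {(10, 33), (11, 13), (17, 39), (2, 25), (24, 40), (25, 32), (26, 4), (33, 28), (34, 40), (38, 31), (9, 38)}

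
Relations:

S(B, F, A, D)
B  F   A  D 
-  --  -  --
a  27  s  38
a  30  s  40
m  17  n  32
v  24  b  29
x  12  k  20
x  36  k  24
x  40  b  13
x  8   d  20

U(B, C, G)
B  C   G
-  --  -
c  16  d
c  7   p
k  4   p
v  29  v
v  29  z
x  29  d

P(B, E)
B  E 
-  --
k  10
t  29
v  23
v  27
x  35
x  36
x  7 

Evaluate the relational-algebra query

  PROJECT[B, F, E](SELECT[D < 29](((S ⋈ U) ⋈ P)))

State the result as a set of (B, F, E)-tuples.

S ⋈ U (natural join on B): {(v, 24, b, 29, 29, v), (v, 24, b, 29, 29, z), (x, 12, k, 20, 29, d), (x, 36, k, 24, 29, d), (x, 40, b, 13, 29, d), (x, 8, d, 20, 29, d)}
(S ⋈ U) ⋈ P (natural join on B): {(v, 24, b, 29, 29, v, 23), (v, 24, b, 29, 29, v, 27), (v, 24, b, 29, 29, z, 23), (v, 24, b, 29, 29, z, 27), (x, 12, k, 20, 29, d, 35), (x, 12, k, 20, 29, d, 36), (x, 12, k, 20, 29, d, 7), (x, 36, k, 24, 29, d, 35), (x, 36, k, 24, 29, d, 36), (x, 36, k, 24, 29, d, 7), (x, 40, b, 13, 29, d, 35), (x, 40, b, 13, 29, d, 36), (x, 40, b, 13, 29, d, 7), (x, 8, d, 20, 29, d, 35), (x, 8, d, 20, 29, d, 36), (x, 8, d, 20, 29, d, 7)}
Selection D < 29: {(x, 12, k, 20, 29, d, 35), (x, 12, k, 20, 29, d, 36), (x, 12, k, 20, 29, d, 7), (x, 36, k, 24, 29, d, 35), (x, 36, k, 24, 29, d, 36), (x, 36, k, 24, 29, d, 7), (x, 40, b, 13, 29, d, 35), (x, 40, b, 13, 29, d, 36), (x, 40, b, 13, 29, d, 7), (x, 8, d, 20, 29, d, 35), (x, 8, d, 20, 29, d, 36), (x, 8, d, 20, 29, d, 7)}
Keep only column(s) B, F, E: {(x, 12, 35), (x, 12, 36), (x, 12, 7), (x, 36, 35), (x, 36, 36), (x, 36, 7), (x, 40, 35), (x, 40, 36), (x, 40, 7), (x, 8, 35), (x, 8, 36), (x, 8, 7)}

{(x, 12, 35), (x, 12, 36), (x, 12, 7), (x, 36, 35), (x, 36, 36), (x, 36, 7), (x, 40, 35), (x, 40, 36), (x, 40, 7), (x, 8, 35), (x, 8, 36), (x, 8, 7)}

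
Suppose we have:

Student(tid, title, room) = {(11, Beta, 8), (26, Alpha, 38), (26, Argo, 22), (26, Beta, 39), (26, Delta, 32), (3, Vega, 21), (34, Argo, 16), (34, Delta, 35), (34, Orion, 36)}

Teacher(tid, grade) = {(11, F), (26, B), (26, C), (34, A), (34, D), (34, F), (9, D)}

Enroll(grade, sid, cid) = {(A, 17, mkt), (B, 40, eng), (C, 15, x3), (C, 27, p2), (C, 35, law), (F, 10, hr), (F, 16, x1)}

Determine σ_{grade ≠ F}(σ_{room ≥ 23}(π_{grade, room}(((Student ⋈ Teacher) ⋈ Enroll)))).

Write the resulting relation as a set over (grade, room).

Joining Student and Teacher on tid yields {(11, Beta, 8, F), (26, Alpha, 38, B), (26, Alpha, 38, C), (26, Argo, 22, B), (26, Argo, 22, C), (26, Beta, 39, B), (26, Beta, 39, C), (26, Delta, 32, B), (26, Delta, 32, C), (34, Argo, 16, A), (34, Argo, 16, D), (34, Argo, 16, F), (34, Delta, 35, A), (34, Delta, 35, D), (34, Delta, 35, F), (34, Orion, 36, A), (34, Orion, 36, D), (34, Orion, 36, F)}.
Joining (Student ⋈ Teacher) and Enroll on grade yields {(11, Beta, 8, F, 10, hr), (11, Beta, 8, F, 16, x1), (26, Alpha, 38, B, 40, eng), (26, Alpha, 38, C, 15, x3), (26, Alpha, 38, C, 27, p2), (26, Alpha, 38, C, 35, law), (26, Argo, 22, B, 40, eng), (26, Argo, 22, C, 15, x3), (26, Argo, 22, C, 27, p2), (26, Argo, 22, C, 35, law), (26, Beta, 39, B, 40, eng), (26, Beta, 39, C, 15, x3), (26, Beta, 39, C, 27, p2), (26, Beta, 39, C, 35, law), (26, Delta, 32, B, 40, eng), (26, Delta, 32, C, 15, x3), (26, Delta, 32, C, 27, p2), (26, Delta, 32, C, 35, law), (34, Argo, 16, A, 17, mkt), (34, Argo, 16, F, 10, hr), (34, Argo, 16, F, 16, x1), (34, Delta, 35, A, 17, mkt), (34, Delta, 35, F, 10, hr), (34, Delta, 35, F, 16, x1), (34, Orion, 36, A, 17, mkt), (34, Orion, 36, F, 10, hr), (34, Orion, 36, F, 16, x1)}.
Projecting to grade, room (12 duplicate(s) eliminated): {(A, 16), (A, 35), (A, 36), (B, 22), (B, 32), (B, 38), (B, 39), (C, 22), (C, 32), (C, 38), (C, 39), (F, 16), (F, 35), (F, 36), (F, 8)}
Selection room ≥ 23: {(A, 35), (A, 36), (B, 32), (B, 38), (B, 39), (C, 32), (C, 38), (C, 39), (F, 35), (F, 36)}
Selection grade ≠ F: {(A, 35), (A, 36), (B, 32), (B, 38), (B, 39), (C, 32), (C, 38), (C, 39)}

{(A, 35), (A, 36), (B, 32), (B, 38), (B, 39), (C, 32), (C, 38), (C, 39)}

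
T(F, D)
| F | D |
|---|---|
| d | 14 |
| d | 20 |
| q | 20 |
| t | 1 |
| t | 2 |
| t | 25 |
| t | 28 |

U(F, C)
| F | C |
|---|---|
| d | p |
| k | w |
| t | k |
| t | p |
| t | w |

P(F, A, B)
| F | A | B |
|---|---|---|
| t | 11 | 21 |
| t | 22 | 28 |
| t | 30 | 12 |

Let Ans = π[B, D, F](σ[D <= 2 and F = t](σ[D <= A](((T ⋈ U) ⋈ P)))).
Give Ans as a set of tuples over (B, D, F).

Joining T and U on F yields {(d, 14, p), (d, 20, p), (t, 1, k), (t, 1, p), (t, 1, w), (t, 2, k), (t, 2, p), (t, 2, w), (t, 25, k), (t, 25, p), (t, 25, w), (t, 28, k), (t, 28, p), (t, 28, w)}.
Joining (T ⋈ U) and P on F yields {(t, 1, k, 11, 21), (t, 1, k, 22, 28), (t, 1, k, 30, 12), (t, 1, p, 11, 21), (t, 1, p, 22, 28), (t, 1, p, 30, 12), (t, 1, w, 11, 21), (t, 1, w, 22, 28), (t, 1, w, 30, 12), (t, 2, k, 11, 21), (t, 2, k, 22, 28), (t, 2, k, 30, 12), (t, 2, p, 11, 21), (t, 2, p, 22, 28), (t, 2, p, 30, 12), (t, 2, w, 11, 21), (t, 2, w, 22, 28), (t, 2, w, 30, 12), (t, 25, k, 11, 21), (t, 25, k, 22, 28), (t, 25, k, 30, 12), (t, 25, p, 11, 21), (t, 25, p, 22, 28), (t, 25, p, 30, 12), (t, 25, w, 11, 21), (t, 25, w, 22, 28), (t, 25, w, 30, 12), (t, 28, k, 11, 21), (t, 28, k, 22, 28), (t, 28, k, 30, 12), (t, 28, p, 11, 21), (t, 28, p, 22, 28), (t, 28, p, 30, 12), (t, 28, w, 11, 21), (t, 28, w, 22, 28), (t, 28, w, 30, 12)}.
Filtering on D <= A leaves {(t, 1, k, 11, 21), (t, 1, k, 22, 28), (t, 1, k, 30, 12), (t, 1, p, 11, 21), (t, 1, p, 22, 28), (t, 1, p, 30, 12), (t, 1, w, 11, 21), (t, 1, w, 22, 28), (t, 1, w, 30, 12), (t, 2, k, 11, 21), (t, 2, k, 22, 28), (t, 2, k, 30, 12), (t, 2, p, 11, 21), (t, 2, p, 22, 28), (t, 2, p, 30, 12), (t, 2, w, 11, 21), (t, 2, w, 22, 28), (t, 2, w, 30, 12), (t, 25, k, 30, 12), (t, 25, p, 30, 12), (t, 25, w, 30, 12), (t, 28, k, 30, 12), (t, 28, p, 30, 12), (t, 28, w, 30, 12)}.
Filtering on D <= 2 and F = t leaves {(t, 1, k, 11, 21), (t, 1, k, 22, 28), (t, 1, k, 30, 12), (t, 1, p, 11, 21), (t, 1, p, 22, 28), (t, 1, p, 30, 12), (t, 1, w, 11, 21), (t, 1, w, 22, 28), (t, 1, w, 30, 12), (t, 2, k, 11, 21), (t, 2, k, 22, 28), (t, 2, k, 30, 12), (t, 2, p, 11, 21), (t, 2, p, 22, 28), (t, 2, p, 30, 12), (t, 2, w, 11, 21), (t, 2, w, 22, 28), (t, 2, w, 30, 12)}.
π[B, D, F]: project onto (B, D, F) (12 duplicate(s) eliminated) → {(12, 1, t), (12, 2, t), (21, 1, t), (21, 2, t), (28, 1, t), (28, 2, t)}

{(12, 1, t), (12, 2, t), (21, 1, t), (21, 2, t), (28, 1, t), (28, 2, t)}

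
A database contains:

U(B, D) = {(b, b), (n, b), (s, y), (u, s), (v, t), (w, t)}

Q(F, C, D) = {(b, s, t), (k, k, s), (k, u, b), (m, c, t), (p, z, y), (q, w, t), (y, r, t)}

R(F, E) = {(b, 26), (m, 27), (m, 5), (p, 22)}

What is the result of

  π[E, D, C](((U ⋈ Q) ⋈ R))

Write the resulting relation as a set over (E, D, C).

{(22, y, z), (26, t, s), (27, t, c), (5, t, c)}

U ⋈ Q (natural join on D): {(b, b, k, u), (n, b, k, u), (s, y, p, z), (u, s, k, k), (v, t, b, s), (v, t, m, c), (v, t, q, w), (v, t, y, r), (w, t, b, s), (w, t, m, c), (w, t, q, w), (w, t, y, r)}
(U ⋈ Q) ⋈ R (natural join on F): {(s, y, p, z, 22), (v, t, b, s, 26), (v, t, m, c, 27), (v, t, m, c, 5), (w, t, b, s, 26), (w, t, m, c, 27), (w, t, m, c, 5)}
π_{E, D, C} gives {(22, y, z), (26, t, s), (27, t, c), (5, t, c)} (3 duplicate(s) eliminated).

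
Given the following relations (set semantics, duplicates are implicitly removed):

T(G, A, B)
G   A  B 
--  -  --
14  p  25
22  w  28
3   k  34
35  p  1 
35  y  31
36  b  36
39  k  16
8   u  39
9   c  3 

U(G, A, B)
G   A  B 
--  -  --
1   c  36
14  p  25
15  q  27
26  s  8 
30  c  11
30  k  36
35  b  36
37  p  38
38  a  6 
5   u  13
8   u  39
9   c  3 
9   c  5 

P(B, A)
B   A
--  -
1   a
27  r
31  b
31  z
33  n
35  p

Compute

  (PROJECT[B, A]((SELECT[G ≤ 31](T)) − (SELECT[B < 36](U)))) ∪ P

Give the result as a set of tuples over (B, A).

{(1, a), (27, r), (28, w), (31, b), (31, z), (33, n), (34, k), (35, p), (39, u)}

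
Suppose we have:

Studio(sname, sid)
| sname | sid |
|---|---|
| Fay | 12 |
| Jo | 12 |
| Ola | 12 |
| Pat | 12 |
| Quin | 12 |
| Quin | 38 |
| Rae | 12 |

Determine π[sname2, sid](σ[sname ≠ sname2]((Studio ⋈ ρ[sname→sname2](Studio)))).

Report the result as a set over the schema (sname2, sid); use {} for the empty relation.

ρ[sname→sname2]: schema becomes (sname2, sid); tuples unchanged.
Joining Studio and ρ[sname→sname2](Studio) on sid yields {(Fay, 12, Fay), (Fay, 12, Jo), (Fay, 12, Ola), (Fay, 12, Pat), (Fay, 12, Quin), (Fay, 12, Rae), (Jo, 12, Fay), (Jo, 12, Jo), (Jo, 12, Ola), (Jo, 12, Pat), (Jo, 12, Quin), (Jo, 12, Rae), (Ola, 12, Fay), (Ola, 12, Jo), (Ola, 12, Ola), (Ola, 12, Pat), (Ola, 12, Quin), (Ola, 12, Rae), (Pat, 12, Fay), (Pat, 12, Jo), (Pat, 12, Ola), (Pat, 12, Pat), (Pat, 12, Quin), (Pat, 12, Rae), (Quin, 12, Fay), (Quin, 12, Jo), (Quin, 12, Ola), (Quin, 12, Pat), (Quin, 12, Quin), (Quin, 12, Rae), (Quin, 38, Quin), (Rae, 12, Fay), (Rae, 12, Jo), (Rae, 12, Ola), (Rae, 12, Pat), (Rae, 12, Quin), (Rae, 12, Rae)}.
Apply σ_{sname ≠ sname2}; surviving tuples: {(Fay, 12, Jo), (Fay, 12, Ola), (Fay, 12, Pat), (Fay, 12, Quin), (Fay, 12, Rae), (Jo, 12, Fay), (Jo, 12, Ola), (Jo, 12, Pat), (Jo, 12, Quin), (Jo, 12, Rae), (Ola, 12, Fay), (Ola, 12, Jo), (Ola, 12, Pat), (Ola, 12, Quin), (Ola, 12, Rae), (Pat, 12, Fay), (Pat, 12, Jo), (Pat, 12, Ola), (Pat, 12, Quin), (Pat, 12, Rae), (Quin, 12, Fay), (Quin, 12, Jo), (Quin, 12, Ola), (Quin, 12, Pat), (Quin, 12, Rae), (Rae, 12, Fay), (Rae, 12, Jo), (Rae, 12, Ola), (Rae, 12, Pat), (Rae, 12, Quin)}
π[sname2, sid]: project onto (sname2, sid) (24 duplicate(s) eliminated) → {(Fay, 12), (Jo, 12), (Ola, 12), (Pat, 12), (Quin, 12), (Rae, 12)}

{(Fay, 12), (Jo, 12), (Ola, 12), (Pat, 12), (Quin, 12), (Rae, 12)}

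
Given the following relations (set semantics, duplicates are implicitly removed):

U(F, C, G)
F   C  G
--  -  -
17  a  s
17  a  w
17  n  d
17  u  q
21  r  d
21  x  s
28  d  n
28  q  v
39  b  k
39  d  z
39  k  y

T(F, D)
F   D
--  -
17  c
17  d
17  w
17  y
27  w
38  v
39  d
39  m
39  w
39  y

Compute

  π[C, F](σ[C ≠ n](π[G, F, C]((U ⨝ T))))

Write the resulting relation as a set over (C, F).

Joining U and T on F yields {(17, a, s, c), (17, a, s, d), (17, a, s, w), (17, a, s, y), (17, a, w, c), (17, a, w, d), (17, a, w, w), (17, a, w, y), (17, n, d, c), (17, n, d, d), (17, n, d, w), (17, n, d, y), (17, u, q, c), (17, u, q, d), (17, u, q, w), (17, u, q, y), (39, b, k, d), (39, b, k, m), (39, b, k, w), (39, b, k, y), (39, d, z, d), (39, d, z, m), (39, d, z, w), (39, d, z, y), (39, k, y, d), (39, k, y, m), (39, k, y, w), (39, k, y, y)}.
π[G, F, C]: project onto (G, F, C) (21 duplicate(s) eliminated) → {(d, 17, n), (k, 39, b), (q, 17, u), (s, 17, a), (w, 17, a), (y, 39, k), (z, 39, d)}
Filtering on C ≠ n leaves {(k, 39, b), (q, 17, u), (s, 17, a), (w, 17, a), (y, 39, k), (z, 39, d)}.
π[C, F]: project onto (C, F) (1 duplicate(s) eliminated) → {(a, 17), (b, 39), (d, 39), (k, 39), (u, 17)}

{(a, 17), (b, 39), (d, 39), (k, 39), (u, 17)}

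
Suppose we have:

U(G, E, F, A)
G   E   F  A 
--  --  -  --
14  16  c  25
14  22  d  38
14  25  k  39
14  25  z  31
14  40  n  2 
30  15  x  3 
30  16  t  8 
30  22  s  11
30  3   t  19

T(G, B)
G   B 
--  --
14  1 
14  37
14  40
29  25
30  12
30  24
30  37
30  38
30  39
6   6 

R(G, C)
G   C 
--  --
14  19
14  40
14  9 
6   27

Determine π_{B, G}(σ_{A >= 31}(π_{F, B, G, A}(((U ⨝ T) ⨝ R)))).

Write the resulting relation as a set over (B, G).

U ⋈ T (natural join on G): {(14, 16, c, 25, 1), (14, 16, c, 25, 37), (14, 16, c, 25, 40), (14, 22, d, 38, 1), (14, 22, d, 38, 37), (14, 22, d, 38, 40), (14, 25, k, 39, 1), (14, 25, k, 39, 37), (14, 25, k, 39, 40), (14, 25, z, 31, 1), (14, 25, z, 31, 37), (14, 25, z, 31, 40), (14, 40, n, 2, 1), (14, 40, n, 2, 37), (14, 40, n, 2, 40), (30, 15, x, 3, 12), (30, 15, x, 3, 24), (30, 15, x, 3, 37), (30, 15, x, 3, 38), (30, 15, x, 3, 39), (30, 16, t, 8, 12), (30, 16, t, 8, 24), (30, 16, t, 8, 37), (30, 16, t, 8, 38), (30, 16, t, 8, 39), (30, 22, s, 11, 12), (30, 22, s, 11, 24), (30, 22, s, 11, 37), (30, 22, s, 11, 38), (30, 22, s, 11, 39), (30, 3, t, 19, 12), (30, 3, t, 19, 24), (30, 3, t, 19, 37), (30, 3, t, 19, 38), (30, 3, t, 19, 39)}
(U ⨝ T) ⋈ R (natural join on G): {(14, 16, c, 25, 1, 19), (14, 16, c, 25, 1, 40), (14, 16, c, 25, 1, 9), (14, 16, c, 25, 37, 19), (14, 16, c, 25, 37, 40), (14, 16, c, 25, 37, 9), (14, 16, c, 25, 40, 19), (14, 16, c, 25, 40, 40), (14, 16, c, 25, 40, 9), (14, 22, d, 38, 1, 19), (14, 22, d, 38, 1, 40), (14, 22, d, 38, 1, 9), (14, 22, d, 38, 37, 19), (14, 22, d, 38, 37, 40), (14, 22, d, 38, 37, 9), (14, 22, d, 38, 40, 19), (14, 22, d, 38, 40, 40), (14, 22, d, 38, 40, 9), (14, 25, k, 39, 1, 19), (14, 25, k, 39, 1, 40), (14, 25, k, 39, 1, 9), (14, 25, k, 39, 37, 19), (14, 25, k, 39, 37, 40), (14, 25, k, 39, 37, 9), (14, 25, k, 39, 40, 19), (14, 25, k, 39, 40, 40), (14, 25, k, 39, 40, 9), (14, 25, z, 31, 1, 19), (14, 25, z, 31, 1, 40), (14, 25, z, 31, 1, 9), (14, 25, z, 31, 37, 19), (14, 25, z, 31, 37, 40), (14, 25, z, 31, 37, 9), (14, 25, z, 31, 40, 19), (14, 25, z, 31, 40, 40), (14, 25, z, 31, 40, 9), (14, 40, n, 2, 1, 19), (14, 40, n, 2, 1, 40), (14, 40, n, 2, 1, 9), (14, 40, n, 2, 37, 19), (14, 40, n, 2, 37, 40), (14, 40, n, 2, 37, 9), (14, 40, n, 2, 40, 19), (14, 40, n, 2, 40, 40), (14, 40, n, 2, 40, 9)}
Keep only column(s) F, B, G, A (30 duplicate(s) eliminated): {(c, 1, 14, 25), (c, 37, 14, 25), (c, 40, 14, 25), (d, 1, 14, 38), (d, 37, 14, 38), (d, 40, 14, 38), (k, 1, 14, 39), (k, 37, 14, 39), (k, 40, 14, 39), (n, 1, 14, 2), (n, 37, 14, 2), (n, 40, 14, 2), (z, 1, 14, 31), (z, 37, 14, 31), (z, 40, 14, 31)}
Filtering on A >= 31 leaves {(d, 1, 14, 38), (d, 37, 14, 38), (d, 40, 14, 38), (k, 1, 14, 39), (k, 37, 14, 39), (k, 40, 14, 39), (z, 1, 14, 31), (z, 37, 14, 31), (z, 40, 14, 31)}.
Keep only column(s) B, G (6 duplicate(s) eliminated): {(1, 14), (37, 14), (40, 14)}

{(1, 14), (37, 14), (40, 14)}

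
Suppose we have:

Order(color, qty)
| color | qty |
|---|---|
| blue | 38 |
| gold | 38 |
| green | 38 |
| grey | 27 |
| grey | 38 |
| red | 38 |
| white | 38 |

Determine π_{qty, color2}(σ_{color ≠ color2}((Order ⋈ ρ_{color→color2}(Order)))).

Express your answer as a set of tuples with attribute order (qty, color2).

ρ[color→color2]: schema becomes (color2, qty); tuples unchanged.
Natural join on qty: {(blue, 38, blue), (blue, 38, gold), (blue, 38, green), (blue, 38, grey), (blue, 38, red), (blue, 38, white), (gold, 38, blue), (gold, 38, gold), (gold, 38, green), (gold, 38, grey), (gold, 38, red), (gold, 38, white), (green, 38, blue), (green, 38, gold), (green, 38, green), (green, 38, grey), (green, 38, red), (green, 38, white), (grey, 27, grey), (grey, 38, blue), (grey, 38, gold), (grey, 38, green), (grey, 38, grey), (grey, 38, red), (grey, 38, white), (red, 38, blue), (red, 38, gold), (red, 38, green), (red, 38, grey), (red, 38, red), (red, 38, white), (white, 38, blue), (white, 38, gold), (white, 38, green), (white, 38, grey), (white, 38, red), (white, 38, white)}
σ[color ≠ color2]: keep tuples satisfying color ≠ color2 → {(blue, 38, gold), (blue, 38, green), (blue, 38, grey), (blue, 38, red), (blue, 38, white), (gold, 38, blue), (gold, 38, green), (gold, 38, grey), (gold, 38, red), (gold, 38, white), (green, 38, blue), (green, 38, gold), (green, 38, grey), (green, 38, red), (green, 38, white), (grey, 38, blue), (grey, 38, gold), (grey, 38, green), (grey, 38, red), (grey, 38, white), (red, 38, blue), (red, 38, gold), (red, 38, green), (red, 38, grey), (red, 38, white), (white, 38, blue), (white, 38, gold), (white, 38, green), (white, 38, grey), (white, 38, red)}
Keep only column(s) qty, color2 (24 duplicate(s) eliminated): {(38, blue), (38, gold), (38, green), (38, grey), (38, red), (38, white)}

{(38, blue), (38, gold), (38, green), (38, grey), (38, red), (38, white)}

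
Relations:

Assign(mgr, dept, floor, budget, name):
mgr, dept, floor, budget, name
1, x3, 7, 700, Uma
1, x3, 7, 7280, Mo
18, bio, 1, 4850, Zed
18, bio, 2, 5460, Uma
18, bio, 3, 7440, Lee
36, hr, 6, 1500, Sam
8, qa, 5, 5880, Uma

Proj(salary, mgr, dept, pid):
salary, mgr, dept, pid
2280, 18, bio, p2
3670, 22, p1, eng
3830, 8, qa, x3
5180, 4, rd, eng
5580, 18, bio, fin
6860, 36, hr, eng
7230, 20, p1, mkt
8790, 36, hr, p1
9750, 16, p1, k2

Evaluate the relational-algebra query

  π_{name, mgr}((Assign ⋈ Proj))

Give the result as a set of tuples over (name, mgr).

Assign ⋈ Proj (natural join on mgr, dept): {(18, bio, 1, 4850, Zed, 2280, p2), (18, bio, 1, 4850, Zed, 5580, fin), (18, bio, 2, 5460, Uma, 2280, p2), (18, bio, 2, 5460, Uma, 5580, fin), (18, bio, 3, 7440, Lee, 2280, p2), (18, bio, 3, 7440, Lee, 5580, fin), (36, hr, 6, 1500, Sam, 6860, eng), (36, hr, 6, 1500, Sam, 8790, p1), (8, qa, 5, 5880, Uma, 3830, x3)}
π_{name, mgr} gives {(Lee, 18), (Sam, 36), (Uma, 18), (Uma, 8), (Zed, 18)} (4 duplicate(s) eliminated).

{(Lee, 18), (Sam, 36), (Uma, 18), (Uma, 8), (Zed, 18)}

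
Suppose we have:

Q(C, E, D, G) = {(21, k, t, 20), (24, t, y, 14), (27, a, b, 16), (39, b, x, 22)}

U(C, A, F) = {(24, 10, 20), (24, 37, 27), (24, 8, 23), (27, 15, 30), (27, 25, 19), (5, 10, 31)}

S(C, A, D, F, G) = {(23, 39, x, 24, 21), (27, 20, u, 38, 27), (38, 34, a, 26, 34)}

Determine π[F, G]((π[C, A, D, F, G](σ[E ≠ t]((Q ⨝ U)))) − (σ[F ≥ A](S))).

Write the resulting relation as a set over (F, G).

Natural join on C: {(24, t, y, 14, 10, 20), (24, t, y, 14, 37, 27), (24, t, y, 14, 8, 23), (27, a, b, 16, 15, 30), (27, a, b, 16, 25, 19)}
Selection E ≠ t: {(27, a, b, 16, 15, 30), (27, a, b, 16, 25, 19)}
Keep only column(s) C, A, D, F, G: {(27, 15, b, 30, 16), (27, 25, b, 19, 16)}
Selection F ≥ A: {(27, 20, u, 38, 27)}
Taking the difference: {(27, 15, b, 30, 16), (27, 25, b, 19, 16)}
Keep only column(s) F, G: {(19, 16), (30, 16)}

{(19, 16), (30, 16)}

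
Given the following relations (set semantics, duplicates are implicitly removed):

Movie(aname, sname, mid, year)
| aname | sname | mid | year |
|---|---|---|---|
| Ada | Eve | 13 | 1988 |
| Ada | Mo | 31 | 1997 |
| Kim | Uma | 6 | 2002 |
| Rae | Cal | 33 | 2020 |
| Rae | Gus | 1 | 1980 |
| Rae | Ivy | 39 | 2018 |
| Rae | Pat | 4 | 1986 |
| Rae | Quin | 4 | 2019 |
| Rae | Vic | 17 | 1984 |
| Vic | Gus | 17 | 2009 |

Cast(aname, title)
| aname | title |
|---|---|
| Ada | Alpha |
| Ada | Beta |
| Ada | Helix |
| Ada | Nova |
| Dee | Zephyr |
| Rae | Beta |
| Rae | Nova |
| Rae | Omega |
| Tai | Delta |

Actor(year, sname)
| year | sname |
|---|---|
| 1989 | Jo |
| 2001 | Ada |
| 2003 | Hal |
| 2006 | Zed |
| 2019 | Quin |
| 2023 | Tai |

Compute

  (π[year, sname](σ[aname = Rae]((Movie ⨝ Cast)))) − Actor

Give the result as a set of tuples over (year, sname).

Movie ⋈ Cast (natural join on aname): {(Ada, Eve, 13, 1988, Alpha), (Ada, Eve, 13, 1988, Beta), (Ada, Eve, 13, 1988, Helix), (Ada, Eve, 13, 1988, Nova), (Ada, Mo, 31, 1997, Alpha), (Ada, Mo, 31, 1997, Beta), (Ada, Mo, 31, 1997, Helix), (Ada, Mo, 31, 1997, Nova), (Rae, Cal, 33, 2020, Beta), (Rae, Cal, 33, 2020, Nova), (Rae, Cal, 33, 2020, Omega), (Rae, Gus, 1, 1980, Beta), (Rae, Gus, 1, 1980, Nova), (Rae, Gus, 1, 1980, Omega), (Rae, Ivy, 39, 2018, Beta), (Rae, Ivy, 39, 2018, Nova), (Rae, Ivy, 39, 2018, Omega), (Rae, Pat, 4, 1986, Beta), (Rae, Pat, 4, 1986, Nova), (Rae, Pat, 4, 1986, Omega), (Rae, Quin, 4, 2019, Beta), (Rae, Quin, 4, 2019, Nova), (Rae, Quin, 4, 2019, Omega), (Rae, Vic, 17, 1984, Beta), (Rae, Vic, 17, 1984, Nova), (Rae, Vic, 17, 1984, Omega)}
Apply σ_{aname = Rae}; surviving tuples: {(Rae, Cal, 33, 2020, Beta), (Rae, Cal, 33, 2020, Nova), (Rae, Cal, 33, 2020, Omega), (Rae, Gus, 1, 1980, Beta), (Rae, Gus, 1, 1980, Nova), (Rae, Gus, 1, 1980, Omega), (Rae, Ivy, 39, 2018, Beta), (Rae, Ivy, 39, 2018, Nova), (Rae, Ivy, 39, 2018, Omega), (Rae, Pat, 4, 1986, Beta), (Rae, Pat, 4, 1986, Nova), (Rae, Pat, 4, 1986, Omega), (Rae, Quin, 4, 2019, Beta), (Rae, Quin, 4, 2019, Nova), (Rae, Quin, 4, 2019, Omega), (Rae, Vic, 17, 1984, Beta), (Rae, Vic, 17, 1984, Nova), (Rae, Vic, 17, 1984, Omega)}
π_{year, sname} gives {(1980, Gus), (1984, Vic), (1986, Pat), (2018, Ivy), (2019, Quin), (2020, Cal)} (12 duplicate(s) eliminated).
Taking the difference: {(1980, Gus), (1984, Vic), (1986, Pat), (2018, Ivy), (2020, Cal)}

{(1980, Gus), (1984, Vic), (1986, Pat), (2018, Ivy), (2020, Cal)}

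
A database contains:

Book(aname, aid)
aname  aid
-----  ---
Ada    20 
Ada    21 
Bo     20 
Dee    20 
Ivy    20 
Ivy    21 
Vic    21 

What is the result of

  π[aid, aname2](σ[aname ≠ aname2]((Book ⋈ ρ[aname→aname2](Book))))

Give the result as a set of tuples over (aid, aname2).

{(20, Ada), (20, Bo), (20, Dee), (20, Ivy), (21, Ada), (21, Ivy), (21, Vic)}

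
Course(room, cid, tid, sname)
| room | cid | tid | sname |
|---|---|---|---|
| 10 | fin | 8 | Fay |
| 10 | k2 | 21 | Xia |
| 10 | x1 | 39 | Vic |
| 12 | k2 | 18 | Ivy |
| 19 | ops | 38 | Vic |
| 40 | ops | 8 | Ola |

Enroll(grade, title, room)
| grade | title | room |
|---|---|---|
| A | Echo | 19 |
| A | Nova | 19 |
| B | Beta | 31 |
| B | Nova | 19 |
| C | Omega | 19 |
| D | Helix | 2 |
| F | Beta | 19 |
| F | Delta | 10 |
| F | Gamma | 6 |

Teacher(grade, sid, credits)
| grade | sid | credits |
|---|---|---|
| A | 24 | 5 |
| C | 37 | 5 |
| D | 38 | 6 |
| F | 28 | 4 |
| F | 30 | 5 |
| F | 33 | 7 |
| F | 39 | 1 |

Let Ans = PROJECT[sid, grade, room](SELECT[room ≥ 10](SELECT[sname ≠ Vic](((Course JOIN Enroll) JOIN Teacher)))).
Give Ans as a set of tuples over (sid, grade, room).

{(28, F, 10), (30, F, 10), (33, F, 10), (39, F, 10)}

Natural join on room: {(10, fin, 8, Fay, F, Delta), (10, k2, 21, Xia, F, Delta), (10, x1, 39, Vic, F, Delta), (19, ops, 38, Vic, A, Echo), (19, ops, 38, Vic, A, Nova), (19, ops, 38, Vic, B, Nova), (19, ops, 38, Vic, C, Omega), (19, ops, 38, Vic, F, Beta)}
Natural join on grade: {(10, fin, 8, Fay, F, Delta, 28, 4), (10, fin, 8, Fay, F, Delta, 30, 5), (10, fin, 8, Fay, F, Delta, 33, 7), (10, fin, 8, Fay, F, Delta, 39, 1), (10, k2, 21, Xia, F, Delta, 28, 4), (10, k2, 21, Xia, F, Delta, 30, 5), (10, k2, 21, Xia, F, Delta, 33, 7), (10, k2, 21, Xia, F, Delta, 39, 1), (10, x1, 39, Vic, F, Delta, 28, 4), (10, x1, 39, Vic, F, Delta, 30, 5), (10, x1, 39, Vic, F, Delta, 33, 7), (10, x1, 39, Vic, F, Delta, 39, 1), (19, ops, 38, Vic, A, Echo, 24, 5), (19, ops, 38, Vic, A, Nova, 24, 5), (19, ops, 38, Vic, C, Omega, 37, 5), (19, ops, 38, Vic, F, Beta, 28, 4), (19, ops, 38, Vic, F, Beta, 30, 5), (19, ops, 38, Vic, F, Beta, 33, 7), (19, ops, 38, Vic, F, Beta, 39, 1)}
Apply σ_{sname ≠ Vic}; surviving tuples: {(10, fin, 8, Fay, F, Delta, 28, 4), (10, fin, 8, Fay, F, Delta, 30, 5), (10, fin, 8, Fay, F, Delta, 33, 7), (10, fin, 8, Fay, F, Delta, 39, 1), (10, k2, 21, Xia, F, Delta, 28, 4), (10, k2, 21, Xia, F, Delta, 30, 5), (10, k2, 21, Xia, F, Delta, 33, 7), (10, k2, 21, Xia, F, Delta, 39, 1)}
Apply σ_{room ≥ 10}; surviving tuples: {(10, fin, 8, Fay, F, Delta, 28, 4), (10, fin, 8, Fay, F, Delta, 30, 5), (10, fin, 8, Fay, F, Delta, 33, 7), (10, fin, 8, Fay, F, Delta, 39, 1), (10, k2, 21, Xia, F, Delta, 28, 4), (10, k2, 21, Xia, F, Delta, 30, 5), (10, k2, 21, Xia, F, Delta, 33, 7), (10, k2, 21, Xia, F, Delta, 39, 1)}
Projecting to sid, grade, room (4 duplicate(s) eliminated): {(28, F, 10), (30, F, 10), (33, F, 10), (39, F, 10)}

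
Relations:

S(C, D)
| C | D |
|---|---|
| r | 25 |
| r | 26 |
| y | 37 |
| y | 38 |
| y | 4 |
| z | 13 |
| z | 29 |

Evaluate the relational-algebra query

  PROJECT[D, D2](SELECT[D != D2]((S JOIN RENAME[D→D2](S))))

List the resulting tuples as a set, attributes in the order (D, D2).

ρ[D→D2]: schema becomes (C, D2); tuples unchanged.
Natural join on C: {(r, 25, 25), (r, 25, 26), (r, 26, 25), (r, 26, 26), (y, 37, 37), (y, 37, 38), (y, 37, 4), (y, 38, 37), (y, 38, 38), (y, 38, 4), (y, 4, 37), (y, 4, 38), (y, 4, 4), (z, 13, 13), (z, 13, 29), (z, 29, 13), (z, 29, 29)}
Apply σ_{D != D2}; surviving tuples: {(r, 25, 26), (r, 26, 25), (y, 37, 38), (y, 37, 4), (y, 38, 37), (y, 38, 4), (y, 4, 37), (y, 4, 38), (z, 13, 29), (z, 29, 13)}
Projecting to D, D2: {(13, 29), (25, 26), (26, 25), (29, 13), (37, 38), (37, 4), (38, 37), (38, 4), (4, 37), (4, 38)}

{(13, 29), (25, 26), (26, 25), (29, 13), (37, 38), (37, 4), (38, 37), (38, 4), (4, 37), (4, 38)}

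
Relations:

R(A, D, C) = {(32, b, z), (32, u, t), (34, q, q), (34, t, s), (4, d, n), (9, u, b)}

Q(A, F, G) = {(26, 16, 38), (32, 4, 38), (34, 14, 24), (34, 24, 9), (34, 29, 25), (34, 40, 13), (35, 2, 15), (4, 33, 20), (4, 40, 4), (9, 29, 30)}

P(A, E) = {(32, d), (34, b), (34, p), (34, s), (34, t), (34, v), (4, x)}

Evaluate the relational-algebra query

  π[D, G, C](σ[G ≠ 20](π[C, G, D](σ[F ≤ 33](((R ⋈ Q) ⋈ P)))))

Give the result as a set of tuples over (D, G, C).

{(b, 38, z), (q, 24, q), (q, 25, q), (q, 9, q), (t, 24, s), (t, 25, s), (t, 9, s), (u, 38, t)}

R ⋈ Q (natural join on A): {(32, b, z, 4, 38), (32, u, t, 4, 38), (34, q, q, 14, 24), (34, q, q, 24, 9), (34, q, q, 29, 25), (34, q, q, 40, 13), (34, t, s, 14, 24), (34, t, s, 24, 9), (34, t, s, 29, 25), (34, t, s, 40, 13), (4, d, n, 33, 20), (4, d, n, 40, 4), (9, u, b, 29, 30)}
(R ⋈ Q) ⋈ P (natural join on A): {(32, b, z, 4, 38, d), (32, u, t, 4, 38, d), (34, q, q, 14, 24, b), (34, q, q, 14, 24, p), (34, q, q, 14, 24, s), (34, q, q, 14, 24, t), (34, q, q, 14, 24, v), (34, q, q, 24, 9, b), (34, q, q, 24, 9, p), (34, q, q, 24, 9, s), (34, q, q, 24, 9, t), (34, q, q, 24, 9, v), (34, q, q, 29, 25, b), (34, q, q, 29, 25, p), (34, q, q, 29, 25, s), (34, q, q, 29, 25, t), (34, q, q, 29, 25, v), (34, q, q, 40, 13, b), (34, q, q, 40, 13, p), (34, q, q, 40, 13, s), (34, q, q, 40, 13, t), (34, q, q, 40, 13, v), (34, t, s, 14, 24, b), (34, t, s, 14, 24, p), (34, t, s, 14, 24, s), (34, t, s, 14, 24, t), (34, t, s, 14, 24, v), (34, t, s, 24, 9, b), (34, t, s, 24, 9, p), (34, t, s, 24, 9, s), (34, t, s, 24, 9, t), (34, t, s, 24, 9, v), (34, t, s, 29, 25, b), (34, t, s, 29, 25, p), (34, t, s, 29, 25, s), (34, t, s, 29, 25, t), (34, t, s, 29, 25, v), (34, t, s, 40, 13, b), (34, t, s, 40, 13, p), (34, t, s, 40, 13, s), (34, t, s, 40, 13, t), (34, t, s, 40, 13, v), (4, d, n, 33, 20, x), (4, d, n, 40, 4, x)}
Selection F ≤ 33: {(32, b, z, 4, 38, d), (32, u, t, 4, 38, d), (34, q, q, 14, 24, b), (34, q, q, 14, 24, p), (34, q, q, 14, 24, s), (34, q, q, 14, 24, t), (34, q, q, 14, 24, v), (34, q, q, 24, 9, b), (34, q, q, 24, 9, p), (34, q, q, 24, 9, s), (34, q, q, 24, 9, t), (34, q, q, 24, 9, v), (34, q, q, 29, 25, b), (34, q, q, 29, 25, p), (34, q, q, 29, 25, s), (34, q, q, 29, 25, t), (34, q, q, 29, 25, v), (34, t, s, 14, 24, b), (34, t, s, 14, 24, p), (34, t, s, 14, 24, s), (34, t, s, 14, 24, t), (34, t, s, 14, 24, v), (34, t, s, 24, 9, b), (34, t, s, 24, 9, p), (34, t, s, 24, 9, s), (34, t, s, 24, 9, t), (34, t, s, 24, 9, v), (34, t, s, 29, 25, b), (34, t, s, 29, 25, p), (34, t, s, 29, 25, s), (34, t, s, 29, 25, t), (34, t, s, 29, 25, v), (4, d, n, 33, 20, x)}
Keep only column(s) C, G, D (24 duplicate(s) eliminated): {(n, 20, d), (q, 24, q), (q, 25, q), (q, 9, q), (s, 24, t), (s, 25, t), (s, 9, t), (t, 38, u), (z, 38, b)}
Selection G ≠ 20: {(q, 24, q), (q, 25, q), (q, 9, q), (s, 24, t), (s, 25, t), (s, 9, t), (t, 38, u), (z, 38, b)}
Keep only column(s) D, G, C: {(b, 38, z), (q, 24, q), (q, 25, q), (q, 9, q), (t, 24, s), (t, 25, s), (t, 9, s), (u, 38, t)}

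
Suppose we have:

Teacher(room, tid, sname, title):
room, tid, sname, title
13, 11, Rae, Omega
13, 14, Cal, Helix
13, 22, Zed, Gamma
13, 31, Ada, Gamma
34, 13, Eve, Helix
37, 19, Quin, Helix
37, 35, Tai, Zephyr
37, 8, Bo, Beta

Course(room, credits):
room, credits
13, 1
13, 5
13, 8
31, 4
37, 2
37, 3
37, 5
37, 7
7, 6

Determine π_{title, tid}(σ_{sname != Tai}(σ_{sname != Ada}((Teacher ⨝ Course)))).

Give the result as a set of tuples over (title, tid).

{(Beta, 8), (Gamma, 22), (Helix, 14), (Helix, 19), (Omega, 11)}

Joining Teacher and Course on room yields {(13, 11, Rae, Omega, 1), (13, 11, Rae, Omega, 5), (13, 11, Rae, Omega, 8), (13, 14, Cal, Helix, 1), (13, 14, Cal, Helix, 5), (13, 14, Cal, Helix, 8), (13, 22, Zed, Gamma, 1), (13, 22, Zed, Gamma, 5), (13, 22, Zed, Gamma, 8), (13, 31, Ada, Gamma, 1), (13, 31, Ada, Gamma, 5), (13, 31, Ada, Gamma, 8), (37, 19, Quin, Helix, 2), (37, 19, Quin, Helix, 3), (37, 19, Quin, Helix, 5), (37, 19, Quin, Helix, 7), (37, 35, Tai, Zephyr, 2), (37, 35, Tai, Zephyr, 3), (37, 35, Tai, Zephyr, 5), (37, 35, Tai, Zephyr, 7), (37, 8, Bo, Beta, 2), (37, 8, Bo, Beta, 3), (37, 8, Bo, Beta, 5), (37, 8, Bo, Beta, 7)}.
Filtering on sname != Ada leaves {(13, 11, Rae, Omega, 1), (13, 11, Rae, Omega, 5), (13, 11, Rae, Omega, 8), (13, 14, Cal, Helix, 1), (13, 14, Cal, Helix, 5), (13, 14, Cal, Helix, 8), (13, 22, Zed, Gamma, 1), (13, 22, Zed, Gamma, 5), (13, 22, Zed, Gamma, 8), (37, 19, Quin, Helix, 2), (37, 19, Quin, Helix, 3), (37, 19, Quin, Helix, 5), (37, 19, Quin, Helix, 7), (37, 35, Tai, Zephyr, 2), (37, 35, Tai, Zephyr, 3), (37, 35, Tai, Zephyr, 5), (37, 35, Tai, Zephyr, 7), (37, 8, Bo, Beta, 2), (37, 8, Bo, Beta, 3), (37, 8, Bo, Beta, 5), (37, 8, Bo, Beta, 7)}.
Filtering on sname != Tai leaves {(13, 11, Rae, Omega, 1), (13, 11, Rae, Omega, 5), (13, 11, Rae, Omega, 8), (13, 14, Cal, Helix, 1), (13, 14, Cal, Helix, 5), (13, 14, Cal, Helix, 8), (13, 22, Zed, Gamma, 1), (13, 22, Zed, Gamma, 5), (13, 22, Zed, Gamma, 8), (37, 19, Quin, Helix, 2), (37, 19, Quin, Helix, 3), (37, 19, Quin, Helix, 5), (37, 19, Quin, Helix, 7), (37, 8, Bo, Beta, 2), (37, 8, Bo, Beta, 3), (37, 8, Bo, Beta, 5), (37, 8, Bo, Beta, 7)}.
Projecting to title, tid (12 duplicate(s) eliminated): {(Beta, 8), (Gamma, 22), (Helix, 14), (Helix, 19), (Omega, 11)}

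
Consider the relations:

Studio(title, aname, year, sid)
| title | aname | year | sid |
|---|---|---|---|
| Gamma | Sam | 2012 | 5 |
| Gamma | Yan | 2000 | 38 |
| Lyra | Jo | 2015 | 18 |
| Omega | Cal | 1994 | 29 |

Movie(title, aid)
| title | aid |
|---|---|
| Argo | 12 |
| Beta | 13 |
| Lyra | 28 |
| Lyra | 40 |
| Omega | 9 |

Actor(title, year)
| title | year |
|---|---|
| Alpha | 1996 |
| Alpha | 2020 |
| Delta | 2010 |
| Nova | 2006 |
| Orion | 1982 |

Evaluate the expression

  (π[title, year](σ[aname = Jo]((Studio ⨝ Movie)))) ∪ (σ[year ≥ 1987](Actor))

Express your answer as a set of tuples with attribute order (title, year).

{(Alpha, 1996), (Alpha, 2020), (Delta, 2010), (Lyra, 2015), (Nova, 2006)}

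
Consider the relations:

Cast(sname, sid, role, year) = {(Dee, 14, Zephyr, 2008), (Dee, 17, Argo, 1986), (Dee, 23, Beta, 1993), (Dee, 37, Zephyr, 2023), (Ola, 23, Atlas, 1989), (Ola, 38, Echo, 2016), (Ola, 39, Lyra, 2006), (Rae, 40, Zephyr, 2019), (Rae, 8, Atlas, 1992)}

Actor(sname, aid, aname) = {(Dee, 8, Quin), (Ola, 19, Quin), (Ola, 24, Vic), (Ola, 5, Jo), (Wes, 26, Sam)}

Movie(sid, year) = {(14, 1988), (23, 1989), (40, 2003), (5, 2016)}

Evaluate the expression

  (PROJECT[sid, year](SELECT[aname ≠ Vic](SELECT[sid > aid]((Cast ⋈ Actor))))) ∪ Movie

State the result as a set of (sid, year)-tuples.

Joining Cast and Actor on sname yields {(Dee, 14, Zephyr, 2008, 8, Quin), (Dee, 17, Argo, 1986, 8, Quin), (Dee, 23, Beta, 1993, 8, Quin), (Dee, 37, Zephyr, 2023, 8, Quin), (Ola, 23, Atlas, 1989, 19, Quin), (Ola, 23, Atlas, 1989, 24, Vic), (Ola, 23, Atlas, 1989, 5, Jo), (Ola, 38, Echo, 2016, 19, Quin), (Ola, 38, Echo, 2016, 24, Vic), (Ola, 38, Echo, 2016, 5, Jo), (Ola, 39, Lyra, 2006, 19, Quin), (Ola, 39, Lyra, 2006, 24, Vic), (Ola, 39, Lyra, 2006, 5, Jo)}.
σ[sid > aid]: keep tuples satisfying sid > aid → {(Dee, 14, Zephyr, 2008, 8, Quin), (Dee, 17, Argo, 1986, 8, Quin), (Dee, 23, Beta, 1993, 8, Quin), (Dee, 37, Zephyr, 2023, 8, Quin), (Ola, 23, Atlas, 1989, 19, Quin), (Ola, 23, Atlas, 1989, 5, Jo), (Ola, 38, Echo, 2016, 19, Quin), (Ola, 38, Echo, 2016, 24, Vic), (Ola, 38, Echo, 2016, 5, Jo), (Ola, 39, Lyra, 2006, 19, Quin), (Ola, 39, Lyra, 2006, 24, Vic), (Ola, 39, Lyra, 2006, 5, Jo)}
σ[aname ≠ Vic]: keep tuples satisfying aname ≠ Vic → {(Dee, 14, Zephyr, 2008, 8, Quin), (Dee, 17, Argo, 1986, 8, Quin), (Dee, 23, Beta, 1993, 8, Quin), (Dee, 37, Zephyr, 2023, 8, Quin), (Ola, 23, Atlas, 1989, 19, Quin), (Ola, 23, Atlas, 1989, 5, Jo), (Ola, 38, Echo, 2016, 19, Quin), (Ola, 38, Echo, 2016, 5, Jo), (Ola, 39, Lyra, 2006, 19, Quin), (Ola, 39, Lyra, 2006, 5, Jo)}
π_{sid, year} gives {(14, 2008), (17, 1986), (23, 1989), (23, 1993), (37, 2023), (38, 2016), (39, 2006)} (3 duplicate(s) eliminated).
Union: {(14, 2008), (17, 1986), (23, 1989), (23, 1993), (37, 2023), (38, 2016), (39, 2006)} with {(14, 1988), (23, 1989), (40, 2003), (5, 2016)} → {(14, 1988), (14, 2008), (17, 1986), (23, 1989), (23, 1993), (37, 2023), (38, 2016), (39, 2006), (40, 2003), (5, 2016)}

{(14, 1988), (14, 2008), (17, 1986), (23, 1989), (23, 1993), (37, 2023), (38, 2016), (39, 2006), (40, 2003), (5, 2016)}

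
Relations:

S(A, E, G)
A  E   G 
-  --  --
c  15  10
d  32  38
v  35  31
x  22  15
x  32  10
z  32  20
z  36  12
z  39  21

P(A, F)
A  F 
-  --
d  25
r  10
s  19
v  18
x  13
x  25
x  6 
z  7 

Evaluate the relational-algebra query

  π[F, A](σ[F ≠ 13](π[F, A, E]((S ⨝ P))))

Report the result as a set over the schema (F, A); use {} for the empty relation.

{(18, v), (25, d), (25, x), (6, x), (7, z)}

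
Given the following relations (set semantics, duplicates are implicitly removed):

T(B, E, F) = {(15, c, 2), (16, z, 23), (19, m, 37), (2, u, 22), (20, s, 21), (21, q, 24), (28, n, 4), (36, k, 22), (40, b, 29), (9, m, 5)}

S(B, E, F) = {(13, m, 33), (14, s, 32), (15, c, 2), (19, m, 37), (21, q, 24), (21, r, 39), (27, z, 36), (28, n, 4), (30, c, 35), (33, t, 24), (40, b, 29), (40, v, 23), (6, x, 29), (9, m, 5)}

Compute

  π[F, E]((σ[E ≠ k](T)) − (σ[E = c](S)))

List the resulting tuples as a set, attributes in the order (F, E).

{(21, s), (22, u), (23, z), (24, q), (29, b), (37, m), (4, n), (5, m)}

σ[E ≠ k]: keep tuples satisfying E ≠ k → {(15, c, 2), (16, z, 23), (19, m, 37), (2, u, 22), (20, s, 21), (21, q, 24), (28, n, 4), (40, b, 29), (9, m, 5)}
σ[E = c]: keep tuples satisfying E = c → {(15, c, 2), (30, c, 35)}
Set difference of the two operands is {(16, z, 23), (19, m, 37), (2, u, 22), (20, s, 21), (21, q, 24), (28, n, 4), (40, b, 29), (9, m, 5)}.
π[F, E]: project onto (F, E) → {(21, s), (22, u), (23, z), (24, q), (29, b), (37, m), (4, n), (5, m)}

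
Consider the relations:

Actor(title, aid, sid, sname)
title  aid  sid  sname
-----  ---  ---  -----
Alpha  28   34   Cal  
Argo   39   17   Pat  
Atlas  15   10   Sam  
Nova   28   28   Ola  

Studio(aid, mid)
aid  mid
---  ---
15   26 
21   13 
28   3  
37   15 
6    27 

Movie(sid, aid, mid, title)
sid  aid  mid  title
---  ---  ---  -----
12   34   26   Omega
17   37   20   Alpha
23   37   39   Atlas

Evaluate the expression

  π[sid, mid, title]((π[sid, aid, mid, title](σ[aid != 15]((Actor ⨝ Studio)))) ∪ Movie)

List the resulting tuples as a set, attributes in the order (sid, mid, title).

Joining Actor and Studio on aid yields {(Alpha, 28, 34, Cal, 3), (Atlas, 15, 10, Sam, 26), (Nova, 28, 28, Ola, 3)}.
Apply σ_{aid != 15}; surviving tuples: {(Alpha, 28, 34, Cal, 3), (Nova, 28, 28, Ola, 3)}
Projecting to sid, aid, mid, title: {(28, 28, 3, Nova), (34, 28, 3, Alpha)}
Union: {(28, 28, 3, Nova), (34, 28, 3, Alpha)} with {(12, 34, 26, Omega), (17, 37, 20, Alpha), (23, 37, 39, Atlas)} → {(12, 34, 26, Omega), (17, 37, 20, Alpha), (23, 37, 39, Atlas), (28, 28, 3, Nova), (34, 28, 3, Alpha)}
Projecting to sid, mid, title: {(12, 26, Omega), (17, 20, Alpha), (23, 39, Atlas), (28, 3, Nova), (34, 3, Alpha)}

{(12, 26, Omega), (17, 20, Alpha), (23, 39, Atlas), (28, 3, Nova), (34, 3, Alpha)}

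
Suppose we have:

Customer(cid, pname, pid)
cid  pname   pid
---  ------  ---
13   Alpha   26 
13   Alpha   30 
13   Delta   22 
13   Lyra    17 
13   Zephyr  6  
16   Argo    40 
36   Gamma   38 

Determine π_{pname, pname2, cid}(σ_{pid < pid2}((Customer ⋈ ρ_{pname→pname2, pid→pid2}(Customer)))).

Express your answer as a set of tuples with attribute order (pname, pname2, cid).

{(Alpha, Alpha, 13), (Delta, Alpha, 13), (Lyra, Alpha, 13), (Lyra, Delta, 13), (Zephyr, Alpha, 13), (Zephyr, Delta, 13), (Zephyr, Lyra, 13)}

ρ[pname→pname2, pid→pid2]: schema becomes (cid, pname2, pid2); tuples unchanged.
Natural join on cid: {(13, Alpha, 26, Alpha, 26), (13, Alpha, 26, Alpha, 30), (13, Alpha, 26, Delta, 22), (13, Alpha, 26, Lyra, 17), (13, Alpha, 26, Zephyr, 6), (13, Alpha, 30, Alpha, 26), (13, Alpha, 30, Alpha, 30), (13, Alpha, 30, Delta, 22), (13, Alpha, 30, Lyra, 17), (13, Alpha, 30, Zephyr, 6), (13, Delta, 22, Alpha, 26), (13, Delta, 22, Alpha, 30), (13, Delta, 22, Delta, 22), (13, Delta, 22, Lyra, 17), (13, Delta, 22, Zephyr, 6), (13, Lyra, 17, Alpha, 26), (13, Lyra, 17, Alpha, 30), (13, Lyra, 17, Delta, 22), (13, Lyra, 17, Lyra, 17), (13, Lyra, 17, Zephyr, 6), (13, Zephyr, 6, Alpha, 26), (13, Zephyr, 6, Alpha, 30), (13, Zephyr, 6, Delta, 22), (13, Zephyr, 6, Lyra, 17), (13, Zephyr, 6, Zephyr, 6), (16, Argo, 40, Argo, 40), (36, Gamma, 38, Gamma, 38)}
Apply σ_{pid < pid2}; surviving tuples: {(13, Alpha, 26, Alpha, 30), (13, Delta, 22, Alpha, 26), (13, Delta, 22, Alpha, 30), (13, Lyra, 17, Alpha, 26), (13, Lyra, 17, Alpha, 30), (13, Lyra, 17, Delta, 22), (13, Zephyr, 6, Alpha, 26), (13, Zephyr, 6, Alpha, 30), (13, Zephyr, 6, Delta, 22), (13, Zephyr, 6, Lyra, 17)}
Projecting to pname, pname2, cid (3 duplicate(s) eliminated): {(Alpha, Alpha, 13), (Delta, Alpha, 13), (Lyra, Alpha, 13), (Lyra, Delta, 13), (Zephyr, Alpha, 13), (Zephyr, Delta, 13), (Zephyr, Lyra, 13)}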